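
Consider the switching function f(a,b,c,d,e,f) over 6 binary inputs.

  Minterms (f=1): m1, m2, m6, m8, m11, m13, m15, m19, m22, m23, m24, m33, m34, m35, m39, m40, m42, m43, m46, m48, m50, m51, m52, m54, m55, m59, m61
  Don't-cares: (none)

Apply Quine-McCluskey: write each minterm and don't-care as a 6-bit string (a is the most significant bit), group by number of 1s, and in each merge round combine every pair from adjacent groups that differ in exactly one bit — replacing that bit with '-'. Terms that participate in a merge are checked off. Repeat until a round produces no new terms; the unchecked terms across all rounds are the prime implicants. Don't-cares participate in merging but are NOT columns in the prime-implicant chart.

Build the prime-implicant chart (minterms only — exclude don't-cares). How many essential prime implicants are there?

9

[col 0] 000001*, 000010*, 000110*, 001000*, 001011*, 001101*, 001111*, 010011*, 010110*, 010111*, 011000*, 100001*, 100010*, 100011*, 100111*, 101000*, 101010*, 101011*, 101110*, 110000*, 110010*, 110011*, 110100*, 110110*, 110111*, 111011*, 111101
[col 1] -00001, -00010, -01000, -01011, -10011*, -10110*, -10111*, 0-0110, 0-1000, 000-10, 001-11, 0011-1, 010-11*, 01011-*, 1-0010*, 1-0011*, 1-0111*, 1-1011*, 10-010*, 10-011*, 100-11*, 1000-1, 10001-*, 101-10, 1010-0, 10101-*, 11-011*, 110-00*, 110-10*, 110-11*, 1100-0*, 11001-*, 1101-0*, 11011-*
[col 2] -10-11, -1011-, 1--011, 1-0-11, 1-001-, 10-01-, 110--0, 110-1-
Prime implicants: -00001, -00010, -01000, -01011, -10-11, -1011-, 0-0110, 0-1000, 000-10, 001-11, 0011-1, 1--011, 1-0-11, 1-001-, 10-01-, 1000-1, 101-10, 1010-0, 110--0, 110-1-, 111101
PI chart (minterm → PIs covering it):
  1 | -00001  (sole → essential)
  2 | -00010,000-10
  6 | 0-0110,000-10
  8 | -01000,0-1000
  11 | -01011,001-11
  13 | 0011-1  (sole → essential)
  15 | 001-11,0011-1
  19 | -10-11  (sole → essential)
  22 | -1011-,0-0110
  23 | -10-11,-1011-
  24 | 0-1000  (sole → essential)
  33 | -00001,1000-1
  34 | -00010,1-001-,10-01-
  35 | 1--011,1-0-11,1-001-,10-01-,1000-1
  39 | 1-0-11  (sole → essential)
  40 | -01000,1010-0
  42 | 10-01-,101-10,1010-0
  43 | -01011,1--011,10-01-
  46 | 101-10  (sole → essential)
  48 | 110--0  (sole → essential)
  50 | 1-001-,110--0,110-1-
  51 | -10-11,1--011,1-0-11,1-001-,110-1-
  52 | 110--0  (sole → essential)
  54 | -1011-,110--0,110-1-
  55 | -10-11,-1011-,1-0-11,110-1-
  59 | 1--011  (sole → essential)
  61 | 111101  (sole → essential)
Essential prime implicants: -00001, -10-11, 0-1000, 0011-1, 1--011, 1-0-11, 101-10, 110--0, 111101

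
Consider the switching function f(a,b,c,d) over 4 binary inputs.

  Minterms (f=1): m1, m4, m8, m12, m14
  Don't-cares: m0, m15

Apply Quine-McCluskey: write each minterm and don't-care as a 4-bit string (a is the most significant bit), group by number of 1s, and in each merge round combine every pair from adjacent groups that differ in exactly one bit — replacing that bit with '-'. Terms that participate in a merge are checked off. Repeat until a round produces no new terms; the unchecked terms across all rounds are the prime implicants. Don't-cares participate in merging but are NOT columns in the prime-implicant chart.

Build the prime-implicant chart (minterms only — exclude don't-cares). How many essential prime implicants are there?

2

Round 0: 0000✓ 0001✓ 0100✓ 1000✓ 1100✓ 1110✓ 1111✓
Round 1: -000✓ -100✓ 0-00✓ 000- 1-00✓ 11-0 111-
Round 2: --00
PIs = {--00, 000-, 11-0, 111-}
Coverage chart:
  m1: 000- ←essential
  m4: --00 ←essential
  m8: --00 ←essential
  m12: --00,11-0
  m14: 11-0,111-
Essential: --00, 000-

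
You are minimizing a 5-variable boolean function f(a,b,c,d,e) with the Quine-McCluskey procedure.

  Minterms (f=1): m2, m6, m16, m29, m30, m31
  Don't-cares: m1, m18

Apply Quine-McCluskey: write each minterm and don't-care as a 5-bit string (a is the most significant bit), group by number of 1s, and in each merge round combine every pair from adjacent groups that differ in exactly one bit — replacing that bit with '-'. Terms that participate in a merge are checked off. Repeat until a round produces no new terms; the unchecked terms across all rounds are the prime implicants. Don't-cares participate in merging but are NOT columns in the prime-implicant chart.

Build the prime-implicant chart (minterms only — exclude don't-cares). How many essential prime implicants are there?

size-2^0 implicants → 00001  00010(✓)  00110(✓)  10000(✓)  10010(✓)  11101(✓)  11110(✓)  11111(✓)
size-2^1 implicants → -0010  00-10  100-0  111-1  1111-
Unchecked terms (primes): -0010, 00-10, 00001, 100-0, 111-1, 1111-
Minterm coverage:
  m2 ⊆ -0010,00-10
  m6 ⊆ 00-10 [E]
  m16 ⊆ 100-0 [E]
  m29 ⊆ 111-1 [E]
  m30 ⊆ 1111- [E]
  m31 ⊆ 111-1,1111-
E = {00-10, 100-0, 111-1, 1111-}

4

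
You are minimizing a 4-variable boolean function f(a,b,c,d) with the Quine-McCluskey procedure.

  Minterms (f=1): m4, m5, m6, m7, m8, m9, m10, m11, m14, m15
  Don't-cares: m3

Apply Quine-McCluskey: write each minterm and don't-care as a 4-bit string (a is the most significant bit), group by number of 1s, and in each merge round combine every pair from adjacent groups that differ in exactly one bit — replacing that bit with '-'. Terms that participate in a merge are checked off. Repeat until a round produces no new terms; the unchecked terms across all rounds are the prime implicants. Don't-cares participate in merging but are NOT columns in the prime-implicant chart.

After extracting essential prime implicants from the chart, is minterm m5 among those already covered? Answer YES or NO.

YES

Round 0: 0011✓ 0100✓ 0101✓ 0110✓ 0111✓ 1000✓ 1001✓ 1010✓ 1011✓ 1110✓ 1111✓
Round 1: -011✓ -110✓ -111✓ 0-11✓ 01-0✓ 01-1✓ 010-✓ 011-✓ 1-10✓ 1-11✓ 10-0✓ 10-1✓ 100-✓ 101-✓ 111-✓
Round 2: --11 -11- 01-- 1-1- 10--
PIs = {--11, -11-, 01--, 1-1-, 10--}
Coverage chart:
  m4: 01-- ←essential
  m5: 01-- ←essential
  m6: -11-,01--
  m7: --11,-11-,01--
  m8: 10-- ←essential
  m9: 10-- ←essential
  m10: 1-1-,10--
  m11: --11,1-1-,10--
  m14: -11-,1-1-
  m15: --11,-11-,1-1-
Essential: 01--, 10--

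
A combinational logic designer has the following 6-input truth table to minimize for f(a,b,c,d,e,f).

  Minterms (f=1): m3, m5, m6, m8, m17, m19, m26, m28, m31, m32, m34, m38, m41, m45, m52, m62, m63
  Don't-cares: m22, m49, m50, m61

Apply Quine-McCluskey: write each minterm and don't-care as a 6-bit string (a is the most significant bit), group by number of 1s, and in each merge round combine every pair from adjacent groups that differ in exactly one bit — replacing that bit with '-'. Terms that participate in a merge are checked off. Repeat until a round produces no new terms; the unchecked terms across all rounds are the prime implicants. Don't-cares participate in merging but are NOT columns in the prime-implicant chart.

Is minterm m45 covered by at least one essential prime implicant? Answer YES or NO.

YES

[col 0] 000011*, 000101, 000110*, 001000, 010001*, 010011*, 010110*, 011010, 011100, 011111*, 100000*, 100010*, 100110*, 101001*, 101101*, 110001*, 110010*, 110100, 111101*, 111110*, 111111*
[col 1] -00110, -10001, -11111, 0-0011, 0-0110, 0100-1, 1-0010, 1-1101, 100-10, 1000-0, 101-01, 1111-1, 11111-
Prime implicants: -00110, -10001, -11111, 0-0011, 0-0110, 000101, 001000, 0100-1, 011010, 011100, 1-0010, 1-1101, 100-10, 1000-0, 101-01, 110100, 1111-1, 11111-
PI chart (minterm → PIs covering it):
  3 | 0-0011  (sole → essential)
  5 | 000101  (sole → essential)
  6 | -00110,0-0110
  8 | 001000  (sole → essential)
  17 | -10001,0100-1
  19 | 0-0011,0100-1
  26 | 011010  (sole → essential)
  28 | 011100  (sole → essential)
  31 | -11111  (sole → essential)
  32 | 1000-0  (sole → essential)
  34 | 1-0010,100-10,1000-0
  38 | -00110,100-10
  41 | 101-01  (sole → essential)
  45 | 1-1101,101-01
  52 | 110100  (sole → essential)
  62 | 11111-  (sole → essential)
  63 | -11111,1111-1,11111-
Essential prime implicants: -11111, 0-0011, 000101, 001000, 011010, 011100, 1000-0, 101-01, 110100, 11111-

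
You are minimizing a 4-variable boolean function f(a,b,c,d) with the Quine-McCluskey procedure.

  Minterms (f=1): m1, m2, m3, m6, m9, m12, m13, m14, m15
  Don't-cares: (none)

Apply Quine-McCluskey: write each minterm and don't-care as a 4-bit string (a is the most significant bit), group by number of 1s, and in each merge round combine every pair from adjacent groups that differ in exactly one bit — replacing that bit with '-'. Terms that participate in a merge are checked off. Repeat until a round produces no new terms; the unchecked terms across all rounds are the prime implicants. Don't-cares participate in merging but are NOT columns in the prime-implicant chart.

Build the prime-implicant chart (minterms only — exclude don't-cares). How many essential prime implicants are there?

[col 0] 0001*, 0010*, 0011*, 0110*, 1001*, 1100*, 1101*, 1110*, 1111*
[col 1] -001, -110, 0-10, 00-1, 001-, 1-01, 11-0*, 11-1*, 110-*, 111-*
[col 2] 11--
Prime implicants: -001, -110, 0-10, 00-1, 001-, 1-01, 11--
PI chart (minterm → PIs covering it):
  1 | -001,00-1
  2 | 0-10,001-
  3 | 00-1,001-
  6 | -110,0-10
  9 | -001,1-01
  12 | 11--  (sole → essential)
  13 | 1-01,11--
  14 | -110,11--
  15 | 11--  (sole → essential)
Essential prime implicants: 11--

1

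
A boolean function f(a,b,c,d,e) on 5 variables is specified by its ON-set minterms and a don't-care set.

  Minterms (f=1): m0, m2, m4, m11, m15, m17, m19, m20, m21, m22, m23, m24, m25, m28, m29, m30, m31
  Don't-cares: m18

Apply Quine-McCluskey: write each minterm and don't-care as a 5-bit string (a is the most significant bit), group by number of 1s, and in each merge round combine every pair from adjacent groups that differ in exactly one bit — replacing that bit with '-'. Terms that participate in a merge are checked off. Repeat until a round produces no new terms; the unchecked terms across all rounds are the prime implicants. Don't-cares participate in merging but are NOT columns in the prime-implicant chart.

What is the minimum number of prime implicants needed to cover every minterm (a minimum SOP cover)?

[col 0] 00000*, 00010*, 00100*, 01011*, 01111*, 10001*, 10010*, 10011*, 10100*, 10101*, 10110*, 10111*, 11000*, 11001*, 11100*, 11101*, 11110*, 11111*
[col 1] -0010, -0100, -1111, 00-00, 000-0, 01-11, 1-001*, 1-100*, 1-101*, 1-110*, 1-111*, 10-01*, 10-10*, 10-11*, 100-1*, 1001-*, 101-0*, 101-1*, 1010-*, 1011-*, 11-00*, 11-01*, 1100-*, 111-0*, 111-1*, 1110-*, 1111-*
[col 2] 1--01, 1-1-0*, 1-1-1*, 1-10-*, 1-11-*, 10--1, 10-1-, 101--*, 11-0-, 111--*
[col 3] 1-1--
Prime implicants: -0010, -0100, -1111, 00-00, 000-0, 01-11, 1--01, 1-1--, 10--1, 10-1-, 11-0-
PI chart (minterm → PIs covering it):
  0 | 00-00,000-0
  2 | -0010,000-0
  4 | -0100,00-00
  11 | 01-11  (sole → essential)
  15 | -1111,01-11
  17 | 1--01,10--1
  19 | 10--1,10-1-
  20 | -0100,1-1--
  21 | 1--01,1-1--,10--1
  22 | 1-1--,10-1-
  23 | 1-1--,10--1,10-1-
  24 | 11-0-  (sole → essential)
  25 | 1--01,11-0-
  28 | 1-1--,11-0-
  29 | 1--01,1-1--,11-0-
  30 | 1-1--  (sole → essential)
  31 | -1111,1-1--
Essential prime implicants: 01-11, 1-1--, 11-0-
Petrick residual → -0010, 00-00, 10--1
Minimum SOP uses 6 PIs: b'c'de' + a'b'd'e' + a'bde + ac + ab'e + abd'

6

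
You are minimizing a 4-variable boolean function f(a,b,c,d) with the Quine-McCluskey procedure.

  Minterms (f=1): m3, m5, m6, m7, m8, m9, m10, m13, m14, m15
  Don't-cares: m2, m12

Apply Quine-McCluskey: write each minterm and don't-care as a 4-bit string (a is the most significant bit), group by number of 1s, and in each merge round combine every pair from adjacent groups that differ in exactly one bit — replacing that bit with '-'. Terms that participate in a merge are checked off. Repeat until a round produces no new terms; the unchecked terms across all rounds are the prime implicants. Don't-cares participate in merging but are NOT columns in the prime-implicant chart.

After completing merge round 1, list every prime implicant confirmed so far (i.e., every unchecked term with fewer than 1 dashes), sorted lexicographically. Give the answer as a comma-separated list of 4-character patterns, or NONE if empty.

size-2^0 implicants → 0010(✓)  0011(✓)  0101(✓)  0110(✓)  0111(✓)  1000(✓)  1001(✓)  1010(✓)  1100(✓)  1101(✓)  1110(✓)  1111(✓)
size-2^1 implicants → -010(✓)  -101(✓)  -110(✓)  -111(✓)  0-10(✓)  0-11(✓)  001-(✓)  01-1(✓)  011-(✓)  1-00(✓)  1-01(✓)  1-10(✓)  10-0(✓)  100-(✓)  11-0(✓)  11-1(✓)  110-(✓)  111-(✓)
size-2^2 implicants → --10  -1-1  -11-  0-1-  1--0  1-0-  11--
Unchecked terms (primes): --10, -1-1, -11-, 0-1-, 1--0, 1-0-, 11--

NONE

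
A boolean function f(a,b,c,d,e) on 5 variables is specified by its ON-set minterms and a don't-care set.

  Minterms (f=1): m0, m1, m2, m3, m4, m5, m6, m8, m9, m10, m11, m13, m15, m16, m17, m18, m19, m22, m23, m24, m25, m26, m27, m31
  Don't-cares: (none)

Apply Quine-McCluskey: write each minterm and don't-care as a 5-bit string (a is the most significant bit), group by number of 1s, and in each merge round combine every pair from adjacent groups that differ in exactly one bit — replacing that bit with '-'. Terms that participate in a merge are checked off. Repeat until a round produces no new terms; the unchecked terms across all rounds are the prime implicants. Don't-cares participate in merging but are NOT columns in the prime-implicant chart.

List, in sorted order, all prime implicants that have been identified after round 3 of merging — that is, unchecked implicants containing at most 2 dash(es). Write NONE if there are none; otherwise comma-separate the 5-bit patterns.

[col 0] 00000*, 00001*, 00010*, 00011*, 00100*, 00101*, 00110*, 01000*, 01001*, 01010*, 01011*, 01101*, 01111*, 10000*, 10001*, 10010*, 10011*, 10110*, 10111*, 11000*, 11001*, 11010*, 11011*, 11111*
[col 1] -0000*, -0001*, -0010*, -0011*, -0110*, -1000*, -1001*, -1010*, -1011*, -1111*, 0-000*, 0-001*, 0-010*, 0-011*, 0-101*, 00-00*, 00-01*, 00-10*, 000-0*, 000-1*, 0000-*, 0001-*, 001-0*, 0010-*, 01-01*, 01-11*, 010-0*, 010-1*, 0100-*, 0101-*, 011-1*, 1-000*, 1-001*, 1-010*, 1-011*, 1-111*, 10-10*, 10-11*, 100-0*, 100-1*, 1000-*, 1001-*, 1011-*, 11-11*, 110-0*, 110-1*, 1100-*, 1101-*
[col 2] --000*, --001*, --010*, --011*, -0-10, -00-0*, -00-1*, -000-*, -001-*, -1-11, -10-0*, -10-1*, -100-*, -101-*, 0--01, 0-0-0*, 0-0-1*, 0-00-*, 0-01-*, 00--0, 00-0-, 000--*, 01--1, 010--*, 1--11, 1-0-0*, 1-0-1*, 1-00-*, 1-01-*, 10-1-, 100--*, 110--*
[col 3] --0-0*, --0-1*, --00-*, --01-*, -00--*, -10--*, 0-0--*, 1-0--*
[col 4] --0--
Prime implicants: --0--, -0-10, -1-11, 0--01, 00--0, 00-0-, 01--1, 1--11, 10-1-

-0-10, -1-11, 0--01, 00--0, 00-0-, 01--1, 1--11, 10-1-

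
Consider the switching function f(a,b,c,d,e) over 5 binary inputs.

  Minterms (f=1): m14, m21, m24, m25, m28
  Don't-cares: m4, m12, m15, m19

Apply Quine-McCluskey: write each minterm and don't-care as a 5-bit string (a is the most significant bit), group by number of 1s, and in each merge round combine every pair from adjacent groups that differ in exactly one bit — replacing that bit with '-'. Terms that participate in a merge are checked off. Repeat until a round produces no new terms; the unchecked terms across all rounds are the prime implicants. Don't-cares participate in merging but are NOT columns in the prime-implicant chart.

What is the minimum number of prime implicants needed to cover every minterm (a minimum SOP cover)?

Round 0: 00100✓ 01100✓ 01110✓ 01111✓ 10011 10101 11000✓ 11001✓ 11100✓
Round 1: -1100 0-100 011-0 0111- 11-00 1100-
PIs = {-1100, 0-100, 011-0, 0111-, 10011, 10101, 11-00, 1100-}
Coverage chart:
  m14: 011-0,0111-
  m21: 10101 ←essential
  m24: 11-00,1100-
  m25: 1100- ←essential
  m28: -1100,11-00
Essential: 10101, 1100-
Petrick residual → -1100, 011-0
Min cover (4 terms): bcd'e' + a'bce' + ab'cd'e + abc'd'

4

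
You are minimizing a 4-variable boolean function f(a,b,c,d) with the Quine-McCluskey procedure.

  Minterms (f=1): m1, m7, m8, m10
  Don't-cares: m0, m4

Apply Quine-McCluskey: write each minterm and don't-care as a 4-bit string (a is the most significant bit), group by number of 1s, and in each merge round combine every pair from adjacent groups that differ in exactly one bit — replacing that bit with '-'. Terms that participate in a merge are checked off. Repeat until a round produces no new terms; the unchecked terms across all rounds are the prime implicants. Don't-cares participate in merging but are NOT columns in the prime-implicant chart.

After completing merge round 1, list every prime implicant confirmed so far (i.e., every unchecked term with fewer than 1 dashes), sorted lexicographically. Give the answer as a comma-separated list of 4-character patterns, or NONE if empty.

size-2^0 implicants → 0000(✓)  0001(✓)  0100(✓)  0111  1000(✓)  1010(✓)
size-2^1 implicants → -000  0-00  000-  10-0
Unchecked terms (primes): -000, 0-00, 000-, 0111, 10-0

0111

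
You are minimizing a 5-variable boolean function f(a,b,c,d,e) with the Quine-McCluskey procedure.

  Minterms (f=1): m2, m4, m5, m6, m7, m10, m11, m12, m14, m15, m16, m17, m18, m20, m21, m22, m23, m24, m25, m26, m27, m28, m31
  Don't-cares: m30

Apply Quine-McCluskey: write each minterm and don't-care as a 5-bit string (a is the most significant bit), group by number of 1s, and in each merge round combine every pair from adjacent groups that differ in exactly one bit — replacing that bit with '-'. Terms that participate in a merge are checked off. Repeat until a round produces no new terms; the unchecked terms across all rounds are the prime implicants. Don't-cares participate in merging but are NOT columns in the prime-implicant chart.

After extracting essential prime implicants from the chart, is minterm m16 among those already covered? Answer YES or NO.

[col 0] 00010*, 00100*, 00101*, 00110*, 00111*, 01010*, 01011*, 01100*, 01110*, 01111*, 10000*, 10001*, 10010*, 10100*, 10101*, 10110*, 10111*, 11000*, 11001*, 11010*, 11011*, 11100*, 11110*, 11111*
[col 1] -0010*, -0100*, -0101*, -0110*, -0111*, -1010*, -1011*, -1100*, -1110*, -1111*, 0-010*, 0-100*, 0-110*, 0-111*, 00-10*, 001-0*, 001-1*, 0010-*, 0011-*, 01-10*, 01-11*, 0101-*, 011-0*, 0111-*, 1-000*, 1-001*, 1-010*, 1-100*, 1-110*, 1-111*, 10-00*, 10-01*, 10-10*, 100-0*, 1000-*, 101-0*, 101-1*, 1010-*, 1011-*, 11-00*, 11-10*, 11-11*, 110-0*, 110-1*, 1100-*, 1101-*, 111-0*, 1111-*
[col 2] --010*, --100*, --110*, --111*, -0-10*, -01-0*, -01-1*, -010-*, -011-*, -1-10*, -1-11*, -101-*, -11-0*, -111-*, 0--10*, 0-1-0*, 0-11-*, 001--*, 01-1-*, 1--00*, 1--10*, 1-0-0*, 1-00-, 1-1-0*, 1-11-*, 10--0*, 10-0-, 101--*, 11--0*, 11-1-*, 110--
[col 3] ---10, --1-0, --11-, -01--, -1-1-, 1---0
Prime implicants: ---10, --1-0, --11-, -01--, -1-1-, 1---0, 1-00-, 10-0-, 110--
PI chart (minterm → PIs covering it):
  2 | ---10  (sole → essential)
  4 | --1-0,-01--
  5 | -01--  (sole → essential)
  6 | ---10,--1-0,--11-,-01--
  7 | --11-,-01--
  10 | ---10,-1-1-
  11 | -1-1-  (sole → essential)
  12 | --1-0  (sole → essential)
  14 | ---10,--1-0,--11-,-1-1-
  15 | --11-,-1-1-
  16 | 1---0,1-00-,10-0-
  17 | 1-00-,10-0-
  18 | ---10,1---0
  20 | --1-0,-01--,1---0,10-0-
  21 | -01--,10-0-
  22 | ---10,--1-0,--11-,-01--,1---0
  23 | --11-,-01--
  24 | 1---0,1-00-,110--
  25 | 1-00-,110--
  26 | ---10,-1-1-,1---0,110--
  27 | -1-1-,110--
  28 | --1-0,1---0
  31 | --11-,-1-1-
Essential prime implicants: ---10, --1-0, -01--, -1-1-

NO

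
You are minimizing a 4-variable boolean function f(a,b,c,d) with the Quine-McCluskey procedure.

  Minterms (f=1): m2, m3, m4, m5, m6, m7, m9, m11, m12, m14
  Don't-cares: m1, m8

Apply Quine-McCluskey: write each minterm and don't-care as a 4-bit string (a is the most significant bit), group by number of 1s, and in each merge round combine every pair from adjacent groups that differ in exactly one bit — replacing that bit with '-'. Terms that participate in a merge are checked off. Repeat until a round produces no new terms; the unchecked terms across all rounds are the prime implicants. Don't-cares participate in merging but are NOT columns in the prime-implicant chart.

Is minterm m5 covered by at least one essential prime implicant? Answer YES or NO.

size-2^0 implicants → 0001(✓)  0010(✓)  0011(✓)  0100(✓)  0101(✓)  0110(✓)  0111(✓)  1000(✓)  1001(✓)  1011(✓)  1100(✓)  1110(✓)
size-2^1 implicants → -001(✓)  -011(✓)  -100(✓)  -110(✓)  0-01(✓)  0-10(✓)  0-11(✓)  00-1(✓)  001-(✓)  01-0(✓)  01-1(✓)  010-(✓)  011-(✓)  1-00  10-1(✓)  100-  11-0(✓)
size-2^2 implicants → -0-1  -1-0  0--1  0-1-  01--
Unchecked terms (primes): -0-1, -1-0, 0--1, 0-1-, 01--, 1-00, 100-
Minterm coverage:
  m2 ⊆ 0-1- [E]
  m3 ⊆ -0-1,0--1,0-1-
  m4 ⊆ -1-0,01--
  m5 ⊆ 0--1,01--
  m6 ⊆ -1-0,0-1-,01--
  m7 ⊆ 0--1,0-1-,01--
  m9 ⊆ -0-1,100-
  m11 ⊆ -0-1 [E]
  m12 ⊆ -1-0,1-00
  m14 ⊆ -1-0 [E]
E = {-0-1, -1-0, 0-1-}

NO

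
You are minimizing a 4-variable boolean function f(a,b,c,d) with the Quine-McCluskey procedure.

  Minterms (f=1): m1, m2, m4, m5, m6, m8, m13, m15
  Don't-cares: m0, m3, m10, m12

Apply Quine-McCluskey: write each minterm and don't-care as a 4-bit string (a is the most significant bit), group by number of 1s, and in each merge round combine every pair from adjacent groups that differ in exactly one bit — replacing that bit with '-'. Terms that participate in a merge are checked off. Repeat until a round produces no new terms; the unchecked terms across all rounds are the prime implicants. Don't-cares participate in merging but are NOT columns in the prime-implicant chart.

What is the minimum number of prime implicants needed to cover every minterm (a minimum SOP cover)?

[col 0] 0000*, 0001*, 0010*, 0011*, 0100*, 0101*, 0110*, 1000*, 1010*, 1100*, 1101*, 1111*
[col 1] -000*, -010*, -100*, -101*, 0-00*, 0-01*, 0-10*, 00-0*, 00-1*, 000-*, 001-*, 01-0*, 010-*, 1-00*, 10-0*, 11-1, 110-*
[col 2] --00, -0-0, -10-, 0--0, 0-0-, 00--
Prime implicants: --00, -0-0, -10-, 0--0, 0-0-, 00--, 11-1
PI chart (minterm → PIs covering it):
  1 | 0-0-,00--
  2 | -0-0,0--0,00--
  4 | --00,-10-,0--0,0-0-
  5 | -10-,0-0-
  6 | 0--0  (sole → essential)
  8 | --00,-0-0
  13 | -10-,11-1
  15 | 11-1  (sole → essential)
Essential prime implicants: 0--0, 11-1
Petrick residual → --00, 0-0-
Minimum SOP uses 4 PIs: c'd' + a'd' + a'c' + abd

4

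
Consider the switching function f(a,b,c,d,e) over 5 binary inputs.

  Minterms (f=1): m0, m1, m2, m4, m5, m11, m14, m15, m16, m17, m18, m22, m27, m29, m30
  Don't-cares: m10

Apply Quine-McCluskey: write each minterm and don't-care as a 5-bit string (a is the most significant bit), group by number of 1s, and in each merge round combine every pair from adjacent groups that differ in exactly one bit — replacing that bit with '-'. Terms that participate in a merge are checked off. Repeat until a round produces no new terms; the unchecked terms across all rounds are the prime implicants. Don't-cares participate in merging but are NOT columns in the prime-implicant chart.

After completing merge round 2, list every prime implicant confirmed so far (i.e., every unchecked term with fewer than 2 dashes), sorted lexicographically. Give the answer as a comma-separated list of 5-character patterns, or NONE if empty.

-1011, -1110, 0-010, 1-110, 10-10, 11101

size-2^0 implicants → 00000(✓)  00001(✓)  00010(✓)  00100(✓)  00101(✓)  01010(✓)  01011(✓)  01110(✓)  01111(✓)  10000(✓)  10001(✓)  10010(✓)  10110(✓)  11011(✓)  11101  11110(✓)
size-2^1 implicants → -0000(✓)  -0001(✓)  -0010(✓)  -1011  -1110  0-010  00-00(✓)  00-01(✓)  000-0(✓)  0000-(✓)  0010-(✓)  01-10(✓)  01-11(✓)  0101-(✓)  0111-(✓)  1-110  10-10  100-0(✓)  1000-(✓)
size-2^2 implicants → -00-0  -000-  00-0-  01-1-
Unchecked terms (primes): -00-0, -000-, -1011, -1110, 0-010, 00-0-, 01-1-, 1-110, 10-10, 11101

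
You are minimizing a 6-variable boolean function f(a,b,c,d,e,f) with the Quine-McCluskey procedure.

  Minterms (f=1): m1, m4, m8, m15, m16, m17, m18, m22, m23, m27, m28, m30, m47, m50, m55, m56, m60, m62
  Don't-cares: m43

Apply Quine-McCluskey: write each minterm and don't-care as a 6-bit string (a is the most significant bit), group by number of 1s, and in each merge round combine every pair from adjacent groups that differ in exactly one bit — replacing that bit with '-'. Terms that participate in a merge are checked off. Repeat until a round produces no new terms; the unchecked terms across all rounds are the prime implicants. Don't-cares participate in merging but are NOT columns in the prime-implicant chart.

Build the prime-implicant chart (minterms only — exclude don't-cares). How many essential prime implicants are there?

size-2^0 implicants → 000001(✓)  000100  001000  001111(✓)  010000(✓)  010001(✓)  010010(✓)  010110(✓)  010111(✓)  011011  011100(✓)  011110(✓)  101011(✓)  101111(✓)  110010(✓)  110111(✓)  111000(✓)  111100(✓)  111110(✓)
size-2^1 implicants → -01111  -10010  -10111  -11100(✓)  -11110(✓)  0-0001  01-110  010-10  0100-0  01000-  01011-  0111-0(✓)  101-11  111-00  1111-0(✓)
size-2^2 implicants → -111-0
Unchecked terms (primes): -01111, -10010, -10111, -111-0, 0-0001, 000100, 001000, 01-110, 010-10, 0100-0, 01000-, 01011-, 011011, 101-11, 111-00
Minterm coverage:
  m1 ⊆ 0-0001 [E]
  m4 ⊆ 000100 [E]
  m8 ⊆ 001000 [E]
  m15 ⊆ -01111 [E]
  m16 ⊆ 0100-0,01000-
  m17 ⊆ 0-0001,01000-
  m18 ⊆ -10010,010-10,0100-0
  m22 ⊆ 01-110,010-10,01011-
  m23 ⊆ -10111,01011-
  m27 ⊆ 011011 [E]
  m28 ⊆ -111-0 [E]
  m30 ⊆ -111-0,01-110
  m47 ⊆ -01111,101-11
  m50 ⊆ -10010 [E]
  m55 ⊆ -10111 [E]
  m56 ⊆ 111-00 [E]
  m60 ⊆ -111-0,111-00
  m62 ⊆ -111-0 [E]
E = {-01111, -10010, -10111, -111-0, 0-0001, 000100, 001000, 011011, 111-00}

9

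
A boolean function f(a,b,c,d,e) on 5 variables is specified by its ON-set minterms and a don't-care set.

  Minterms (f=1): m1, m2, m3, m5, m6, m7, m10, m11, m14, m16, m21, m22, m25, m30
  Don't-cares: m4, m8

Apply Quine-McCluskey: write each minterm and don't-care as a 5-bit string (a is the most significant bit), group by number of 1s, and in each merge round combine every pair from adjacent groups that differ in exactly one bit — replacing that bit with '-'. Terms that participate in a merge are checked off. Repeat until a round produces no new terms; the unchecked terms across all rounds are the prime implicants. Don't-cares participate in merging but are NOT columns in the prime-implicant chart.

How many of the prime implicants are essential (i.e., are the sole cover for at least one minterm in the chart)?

[col 0] 00001*, 00010*, 00011*, 00100*, 00101*, 00110*, 00111*, 01000*, 01010*, 01011*, 01110*, 10000, 10101*, 10110*, 11001, 11110*
[col 1] -0101, -0110*, -1110*, 0-010*, 0-011*, 0-110*, 00-01*, 00-10*, 00-11*, 000-1*, 0001-*, 001-0*, 001-1*, 0010-*, 0011-*, 01-10*, 010-0, 0101-*, 1-110*
[col 2] --110, 0--10, 0-01-, 00--1, 00-1-, 001--
Prime implicants: --110, -0101, 0--10, 0-01-, 00--1, 00-1-, 001--, 010-0, 10000, 11001
PI chart (minterm → PIs covering it):
  1 | 00--1  (sole → essential)
  2 | 0--10,0-01-,00-1-
  3 | 0-01-,00--1,00-1-
  5 | -0101,00--1,001--
  6 | --110,0--10,00-1-,001--
  7 | 00--1,00-1-,001--
  10 | 0--10,0-01-,010-0
  11 | 0-01-  (sole → essential)
  14 | --110,0--10
  16 | 10000  (sole → essential)
  21 | -0101  (sole → essential)
  22 | --110  (sole → essential)
  25 | 11001  (sole → essential)
  30 | --110  (sole → essential)
Essential prime implicants: --110, -0101, 0-01-, 00--1, 10000, 11001

6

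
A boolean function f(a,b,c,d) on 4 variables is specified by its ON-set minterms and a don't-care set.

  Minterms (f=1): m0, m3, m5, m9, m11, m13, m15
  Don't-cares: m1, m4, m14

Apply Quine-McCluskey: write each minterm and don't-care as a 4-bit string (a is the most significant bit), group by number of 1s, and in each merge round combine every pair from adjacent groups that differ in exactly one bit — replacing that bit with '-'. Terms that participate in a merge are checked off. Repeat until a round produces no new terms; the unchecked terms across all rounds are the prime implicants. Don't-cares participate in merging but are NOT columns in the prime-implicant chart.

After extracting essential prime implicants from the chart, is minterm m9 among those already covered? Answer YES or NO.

size-2^0 implicants → 0000(✓)  0001(✓)  0011(✓)  0100(✓)  0101(✓)  1001(✓)  1011(✓)  1101(✓)  1110(✓)  1111(✓)
size-2^1 implicants → -001(✓)  -011(✓)  -101(✓)  0-00(✓)  0-01(✓)  00-1(✓)  000-(✓)  010-(✓)  1-01(✓)  1-11(✓)  10-1(✓)  11-1(✓)  111-
size-2^2 implicants → --01  -0-1  0-0-  1--1
Unchecked terms (primes): --01, -0-1, 0-0-, 1--1, 111-
Minterm coverage:
  m0 ⊆ 0-0- [E]
  m3 ⊆ -0-1 [E]
  m5 ⊆ --01,0-0-
  m9 ⊆ --01,-0-1,1--1
  m11 ⊆ -0-1,1--1
  m13 ⊆ --01,1--1
  m15 ⊆ 1--1,111-
E = {-0-1, 0-0-}

YES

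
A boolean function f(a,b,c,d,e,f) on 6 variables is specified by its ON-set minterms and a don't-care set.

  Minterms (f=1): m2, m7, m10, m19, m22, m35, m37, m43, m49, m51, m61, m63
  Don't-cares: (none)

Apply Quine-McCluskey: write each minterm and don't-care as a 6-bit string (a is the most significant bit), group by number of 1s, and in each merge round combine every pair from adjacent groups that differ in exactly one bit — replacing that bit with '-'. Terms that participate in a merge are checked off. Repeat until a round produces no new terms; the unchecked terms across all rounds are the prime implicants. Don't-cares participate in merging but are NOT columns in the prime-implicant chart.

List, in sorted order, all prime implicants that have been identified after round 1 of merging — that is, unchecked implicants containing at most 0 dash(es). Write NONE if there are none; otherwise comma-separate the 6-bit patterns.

000111, 010110, 100101

Round 0: 000010✓ 000111 001010✓ 010011✓ 010110 100011✓ 100101 101011✓ 110001✓ 110011✓ 111101✓ 111111✓
Round 1: -10011 00-010 1-0011 10-011 1100-1 1111-1
PIs = {-10011, 00-010, 000111, 010110, 1-0011, 10-011, 100101, 1100-1, 1111-1}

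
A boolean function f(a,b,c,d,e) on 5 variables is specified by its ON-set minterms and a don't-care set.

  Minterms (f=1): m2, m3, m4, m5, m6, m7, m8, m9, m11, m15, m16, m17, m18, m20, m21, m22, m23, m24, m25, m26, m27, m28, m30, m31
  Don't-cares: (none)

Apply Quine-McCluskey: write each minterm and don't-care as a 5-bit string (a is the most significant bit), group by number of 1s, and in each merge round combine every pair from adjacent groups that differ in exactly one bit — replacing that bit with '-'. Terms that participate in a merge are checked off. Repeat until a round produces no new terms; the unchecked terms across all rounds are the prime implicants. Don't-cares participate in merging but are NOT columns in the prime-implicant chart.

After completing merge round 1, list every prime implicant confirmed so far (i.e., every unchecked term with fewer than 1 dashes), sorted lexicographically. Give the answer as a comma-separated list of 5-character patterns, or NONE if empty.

size-2^0 implicants → 00010(✓)  00011(✓)  00100(✓)  00101(✓)  00110(✓)  00111(✓)  01000(✓)  01001(✓)  01011(✓)  01111(✓)  10000(✓)  10001(✓)  10010(✓)  10100(✓)  10101(✓)  10110(✓)  10111(✓)  11000(✓)  11001(✓)  11010(✓)  11011(✓)  11100(✓)  11110(✓)  11111(✓)
size-2^1 implicants → -0010(✓)  -0100(✓)  -0101(✓)  -0110(✓)  -0111(✓)  -1000(✓)  -1001(✓)  -1011(✓)  -1111(✓)  0-011(✓)  0-111(✓)  00-10(✓)  00-11(✓)  0001-(✓)  001-0(✓)  001-1(✓)  0010-(✓)  0011-(✓)  01-11(✓)  010-1(✓)  0100-(✓)  1-000(✓)  1-001(✓)  1-010(✓)  1-100(✓)  1-110(✓)  1-111(✓)  10-00(✓)  10-01(✓)  10-10(✓)  100-0(✓)  1000-(✓)  101-0(✓)  101-1(✓)  1010-(✓)  1011-(✓)  11-00(✓)  11-10(✓)  11-11(✓)  110-0(✓)  110-1(✓)  1100-(✓)  1101-(✓)  111-0(✓)  1111-(✓)
size-2^2 implicants → --111  -0-10  -01-0(✓)  -01-1(✓)  -010-(✓)  -011-(✓)  -1-11  -10-1  -100-  0--11  00-1-  001--(✓)  1--00(✓)  1--10(✓)  1-0-0(✓)  1-00-  1-1-0(✓)  1-11-  10--0(✓)  10-0-  101--(✓)  11--0(✓)  11-1-  110--
size-2^3 implicants → -01--  1---0
Unchecked terms (primes): --111, -0-10, -01--, -1-11, -10-1, -100-, 0--11, 00-1-, 1---0, 1-00-, 1-11-, 10-0-, 11-1-, 110--

NONE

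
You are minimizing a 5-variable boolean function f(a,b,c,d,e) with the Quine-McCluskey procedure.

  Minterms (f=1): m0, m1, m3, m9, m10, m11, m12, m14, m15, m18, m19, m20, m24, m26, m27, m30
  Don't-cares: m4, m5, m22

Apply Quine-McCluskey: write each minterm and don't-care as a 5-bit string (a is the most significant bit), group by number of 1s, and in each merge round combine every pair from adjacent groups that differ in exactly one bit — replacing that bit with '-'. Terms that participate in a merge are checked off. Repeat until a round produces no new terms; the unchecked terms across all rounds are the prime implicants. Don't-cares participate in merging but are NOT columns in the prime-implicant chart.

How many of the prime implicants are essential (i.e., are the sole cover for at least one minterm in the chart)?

size-2^0 implicants → 00000(✓)  00001(✓)  00011(✓)  00100(✓)  00101(✓)  01001(✓)  01010(✓)  01011(✓)  01100(✓)  01110(✓)  01111(✓)  10010(✓)  10011(✓)  10100(✓)  10110(✓)  11000(✓)  11010(✓)  11011(✓)  11110(✓)
size-2^1 implicants → -0011(✓)  -0100  -1010(✓)  -1011(✓)  -1110(✓)  0-001(✓)  0-011(✓)  0-100  00-00(✓)  00-01(✓)  000-1(✓)  0000-(✓)  0010-(✓)  01-10(✓)  01-11(✓)  010-1(✓)  0101-(✓)  011-0  0111-(✓)  1-010(✓)  1-011(✓)  1-110(✓)  10-10(✓)  1001-(✓)  101-0  11-10(✓)  110-0  1101-(✓)
size-2^2 implicants → --011  -1-10  -101-  0-0-1  00-0-  01-1-  1--10  1-01-
Unchecked terms (primes): --011, -0100, -1-10, -101-, 0-0-1, 0-100, 00-0-, 01-1-, 011-0, 1--10, 1-01-, 101-0, 110-0
Minterm coverage:
  m0 ⊆ 00-0- [E]
  m1 ⊆ 0-0-1,00-0-
  m3 ⊆ --011,0-0-1
  m9 ⊆ 0-0-1 [E]
  m10 ⊆ -1-10,-101-,01-1-
  m11 ⊆ --011,-101-,0-0-1,01-1-
  m12 ⊆ 0-100,011-0
  m14 ⊆ -1-10,01-1-,011-0
  m15 ⊆ 01-1- [E]
  m18 ⊆ 1--10,1-01-
  m19 ⊆ --011,1-01-
  m20 ⊆ -0100,101-0
  m24 ⊆ 110-0 [E]
  m26 ⊆ -1-10,-101-,1--10,1-01-,110-0
  m27 ⊆ --011,-101-,1-01-
  m30 ⊆ -1-10,1--10
E = {0-0-1, 00-0-, 01-1-, 110-0}

4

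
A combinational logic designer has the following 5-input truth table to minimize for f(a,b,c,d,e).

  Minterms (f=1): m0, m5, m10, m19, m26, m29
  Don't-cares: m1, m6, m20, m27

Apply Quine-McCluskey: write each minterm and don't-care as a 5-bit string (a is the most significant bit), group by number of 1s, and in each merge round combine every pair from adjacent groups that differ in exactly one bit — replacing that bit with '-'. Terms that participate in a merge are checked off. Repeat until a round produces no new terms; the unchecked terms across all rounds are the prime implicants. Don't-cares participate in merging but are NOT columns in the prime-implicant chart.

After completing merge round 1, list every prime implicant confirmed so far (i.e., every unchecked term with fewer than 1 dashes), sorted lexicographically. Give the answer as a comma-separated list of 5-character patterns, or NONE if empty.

00110, 10100, 11101

[col 0] 00000*, 00001*, 00101*, 00110, 01010*, 10011*, 10100, 11010*, 11011*, 11101
[col 1] -1010, 00-01, 0000-, 1-011, 1101-
Prime implicants: -1010, 00-01, 0000-, 00110, 1-011, 10100, 1101-, 11101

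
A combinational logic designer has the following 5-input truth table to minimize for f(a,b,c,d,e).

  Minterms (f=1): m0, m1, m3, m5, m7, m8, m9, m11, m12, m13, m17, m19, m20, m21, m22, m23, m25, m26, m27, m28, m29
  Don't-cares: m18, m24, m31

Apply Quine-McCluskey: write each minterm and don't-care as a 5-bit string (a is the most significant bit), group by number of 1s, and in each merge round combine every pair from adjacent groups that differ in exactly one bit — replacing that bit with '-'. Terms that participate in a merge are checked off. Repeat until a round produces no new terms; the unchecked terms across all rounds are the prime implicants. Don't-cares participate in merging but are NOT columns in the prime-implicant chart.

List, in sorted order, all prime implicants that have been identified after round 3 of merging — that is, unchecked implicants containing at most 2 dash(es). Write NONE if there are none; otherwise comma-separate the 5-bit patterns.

0-00-, 1-01-, 1-10-, 10-1-, 101--, 110--

Round 0: 00000✓ 00001✓ 00011✓ 00101✓ 00111✓ 01000✓ 01001✓ 01011✓ 01100✓ 01101✓ 10001✓ 10010✓ 10011✓ 10100✓ 10101✓ 10110✓ 10111✓ 11000✓ 11001✓ 11010✓ 11011✓ 11100✓ 11101✓ 11111✓
Round 1: -0001✓ -0011✓ -0101✓ -0111✓ -1000✓ -1001✓ -1011✓ -1100✓ -1101✓ 0-000✓ 0-001✓ 0-011✓ 0-101✓ 00-01✓ 00-11✓ 000-1✓ 0000-✓ 001-1✓ 01-00✓ 01-01✓ 010-1✓ 0100-✓ 0110-✓ 1-001✓ 1-010✓ 1-011✓ 1-100✓ 1-101✓ 1-111✓ 10-01✓ 10-10✓ 10-11✓ 100-1✓ 1001-✓ 101-0✓ 101-1✓ 1010-✓ 1011-✓ 11-00✓ 11-01✓ 11-11✓ 110-0✓ 110-1✓ 1100-✓ 1101-✓ 111-1✓ 1110-✓
Round 2: --001✓ --011✓ --101✓ -0-01✓ -0-11✓ -00-1✓ -01-1✓ -1-00✓ -1-01✓ -10-1✓ -100-✓ -110-✓ 0--01✓ 0-0-1✓ 0-00- 00--1✓ 01-0-✓ 1--01✓ 1--11✓ 1-0-1✓ 1-01- 1-1-1✓ 1-10- 10--1✓ 10-1- 101-- 11--1✓ 11-0-✓ 110--
Round 3: ---01 --0-1 -0--1 -1-0- 1---1
PIs = {---01, --0-1, -0--1, -1-0-, 0-00-, 1---1, 1-01-, 1-10-, 10-1-, 101--, 110--}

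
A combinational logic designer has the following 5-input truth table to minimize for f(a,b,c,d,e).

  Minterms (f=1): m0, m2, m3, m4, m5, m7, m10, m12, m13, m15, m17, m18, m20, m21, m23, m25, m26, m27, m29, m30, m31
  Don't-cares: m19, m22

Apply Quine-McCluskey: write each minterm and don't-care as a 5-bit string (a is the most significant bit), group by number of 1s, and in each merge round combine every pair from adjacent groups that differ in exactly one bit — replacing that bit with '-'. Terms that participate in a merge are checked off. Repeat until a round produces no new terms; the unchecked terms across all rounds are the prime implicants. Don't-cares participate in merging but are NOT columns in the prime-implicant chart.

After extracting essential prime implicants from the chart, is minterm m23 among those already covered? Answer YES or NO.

YES

Round 0: 00000✓ 00010✓ 00011✓ 00100✓ 00101✓ 00111✓ 01010✓ 01100✓ 01101✓ 01111✓ 10001✓ 10010✓ 10011✓ 10100✓ 10101✓ 10110✓ 10111✓ 11001✓ 11010✓ 11011✓ 11101✓ 11110✓ 11111✓
Round 1: -0010✓ -0011✓ -0100✓ -0101✓ -0111✓ -1010✓ -1101✓ -1111✓ 0-010✓ 0-100✓ 0-101✓ 0-111✓ 00-00 00-11✓ 000-0 0001-✓ 001-1✓ 0010-✓ 011-1✓ 0110-✓ 1-001✓ 1-010✓ 1-011✓ 1-101✓ 1-110✓ 1-111✓ 10-01✓ 10-10✓ 10-11✓ 100-1✓ 1001-✓ 101-0✓ 101-1✓ 1010-✓ 1011-✓ 11-01✓ 11-10✓ 11-11✓ 110-1✓ 1101-✓ 111-1✓ 1111-✓
Round 2: --010 --101✓ --111✓ -0-11 -001- -01-1✓ -010- -11-1✓ 0-1-1✓ 0-10- 1--01✓ 1--10✓ 1--11✓ 1-0-1✓ 1-01-✓ 1-1-1✓ 1-11-✓ 10--1✓ 10-1-✓ 101-- 11--1✓ 11-1-✓
Round 3: --1-1 1---1 1--1-
PIs = {--010, --1-1, -0-11, -001-, -010-, 0-10-, 00-00, 000-0, 1---1, 1--1-, 101--}
Coverage chart:
  m0: 00-00,000-0
  m2: --010,-001-,000-0
  m3: -0-11,-001-
  m4: -010-,0-10-,00-00
  m5: --1-1,-010-,0-10-
  m7: --1-1,-0-11
  m10: --010 ←essential
  m12: 0-10- ←essential
  m13: --1-1,0-10-
  m15: --1-1 ←essential
  m17: 1---1 ←essential
  m18: --010,-001-,1--1-
  m20: -010-,101--
  m21: --1-1,-010-,1---1,101--
  m23: --1-1,-0-11,1---1,1--1-,101--
  m25: 1---1 ←essential
  m26: --010,1--1-
  m27: 1---1,1--1-
  m29: --1-1,1---1
  m30: 1--1- ←essential
  m31: --1-1,1---1,1--1-
Essential: --010, --1-1, 0-10-, 1---1, 1--1-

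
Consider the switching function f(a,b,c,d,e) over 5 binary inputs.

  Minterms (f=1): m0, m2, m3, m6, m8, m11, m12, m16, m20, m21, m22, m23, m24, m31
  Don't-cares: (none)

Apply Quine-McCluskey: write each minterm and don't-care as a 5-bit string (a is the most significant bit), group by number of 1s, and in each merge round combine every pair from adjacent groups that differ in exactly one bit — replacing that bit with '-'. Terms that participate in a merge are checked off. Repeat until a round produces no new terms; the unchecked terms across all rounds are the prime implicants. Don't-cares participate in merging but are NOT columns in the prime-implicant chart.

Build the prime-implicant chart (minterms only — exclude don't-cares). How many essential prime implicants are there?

5

size-2^0 implicants → 00000(✓)  00010(✓)  00011(✓)  00110(✓)  01000(✓)  01011(✓)  01100(✓)  10000(✓)  10100(✓)  10101(✓)  10110(✓)  10111(✓)  11000(✓)  11111(✓)
size-2^1 implicants → -0000(✓)  -0110  -1000(✓)  0-000(✓)  0-011  00-10  000-0  0001-  01-00  1-000(✓)  1-111  10-00  101-0(✓)  101-1(✓)  1010-(✓)  1011-(✓)
size-2^2 implicants → --000  101--
Unchecked terms (primes): --000, -0110, 0-011, 00-10, 000-0, 0001-, 01-00, 1-111, 10-00, 101--
Minterm coverage:
  m0 ⊆ --000,000-0
  m2 ⊆ 00-10,000-0,0001-
  m3 ⊆ 0-011,0001-
  m6 ⊆ -0110,00-10
  m8 ⊆ --000,01-00
  m11 ⊆ 0-011 [E]
  m12 ⊆ 01-00 [E]
  m16 ⊆ --000,10-00
  m20 ⊆ 10-00,101--
  m21 ⊆ 101-- [E]
  m22 ⊆ -0110,101--
  m23 ⊆ 1-111,101--
  m24 ⊆ --000 [E]
  m31 ⊆ 1-111 [E]
E = {--000, 0-011, 01-00, 1-111, 101--}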